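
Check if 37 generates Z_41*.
37^{5} ≡ 1 (mod 41) and 5 < 40, so ord_41(37) = 5 ≠ 40 and 37 is not a primitive root.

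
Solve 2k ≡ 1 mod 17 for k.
Since 17 is prime, by Fermat 2^(-1) ≡ 2^{15} ≡ 9 mod 17. Verify: 2 × 9 = 18 ≡ 1 mod 17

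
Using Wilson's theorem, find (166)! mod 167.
By Wilson's theorem, (166)! ≡ -1 ≡ 166 (mod 167)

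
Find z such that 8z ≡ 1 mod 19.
Since 19 is prime, by Fermat 8^(-1) ≡ 8^{17} ≡ 12 mod 19. Verify: 8 × 12 = 96 ≡ 1 mod 19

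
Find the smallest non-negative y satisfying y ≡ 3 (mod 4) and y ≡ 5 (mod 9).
M = 4 × 9 = 36. M₁ = 9, y₁ ≡ 1 (mod 4). M₂ = 4, y₂ ≡ 7 (mod 9). y = 3×9×1 + 5×4×7 ≡ 23 (mod 36)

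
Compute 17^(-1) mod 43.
Since 43 is prime, by Fermat 17^(-1) ≡ 17^{41} ≡ 38 mod 43. Verify: 17 × 38 = 646 ≡ 1 mod 43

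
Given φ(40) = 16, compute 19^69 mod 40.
By Euler: 19^{16} ≡ 1 (mod 40) since gcd(19, 40) = 1. 69 = 4×16 + 5. So 19^{69} ≡ 19^{5} ≡ 19 (mod 40)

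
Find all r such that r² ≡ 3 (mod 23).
The square roots of 3 mod 23 are 16 and 7. Verify: 16² = 256 ≡ 3 (mod 23)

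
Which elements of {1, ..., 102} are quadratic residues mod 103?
Quadratic residues modulo 103: {1, 2, 4, 7, 8, 9, 13, 14, 15, 16, 17, 18, 19, 23, 25, 26, 28, 29, 30, 32, 33, 34, 36, 38, 41, 46, 49, 50, 52, 55, 56, 58, 59, 60, 61, 63, 64, 66, 68, 72, 76, 79, 81, 82, 83, 91, 92, 93, 97, 98, 100}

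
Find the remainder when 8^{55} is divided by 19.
By Fermat: 8^{18} ≡ 1 mod 19. 55 = 3×18 + 1. So 8^{55} ≡ 8^{1} ≡ 8 mod 19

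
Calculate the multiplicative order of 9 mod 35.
Powers of 9 mod 35: 9^1≡9, 9^2≡11, 9^3≡29, 9^4≡16, 9^5≡4, 9^6≡1. Order = 6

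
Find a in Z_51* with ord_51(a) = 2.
16 has order 2 mod 51 since 16^{2} ≡ 1 (mod 51) and no smaller power works.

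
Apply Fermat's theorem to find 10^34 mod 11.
By Fermat: 10^{10} ≡ 1 mod 11. 34 = 3×10 + 4. So 10^{34} ≡ 10^{4} ≡ 1 mod 11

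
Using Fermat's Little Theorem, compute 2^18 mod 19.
By Fermat's Little Theorem, 2^{18} ≡ 1 mod 19 since 19 is prime and gcd(2, 19) = 1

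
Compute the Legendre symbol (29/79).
(29/79) = 29^{39} mod 79 = -1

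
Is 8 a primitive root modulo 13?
8^{4} ≡ 1 mod 13 and 4 < 12, so ord_13(8) = 4 ≠ 12 and 8 is not a primitive root.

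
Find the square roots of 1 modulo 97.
The square roots of 1 mod 97 are 1 and 96. Verify: 1² = 1 ≡ 1 mod 97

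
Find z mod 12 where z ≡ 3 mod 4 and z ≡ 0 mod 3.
M = 4 × 3 = 12. M₁ = 3, y₁ ≡ 3 mod 4. M₂ = 4, y₂ ≡ 1 mod 3. z = 3×3×3 + 0×4×1 ≡ 3 mod 12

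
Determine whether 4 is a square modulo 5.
By Euler's criterion: 4^{2} ≡ 1 (mod 5). Since this equals 1, 4 is a QR.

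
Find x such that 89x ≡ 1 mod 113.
Since 113 is prime, by Fermat 89^(-1) ≡ 89^{111} ≡ 80 mod 113. Verify: 89 × 80 = 7120 ≡ 1 mod 113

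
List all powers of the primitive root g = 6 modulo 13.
6^1, 6^2, ..., 6^{12} mod 13: [6, 10, 8, 9, 2, 12, 7, 3, 5, 4, 11, 1]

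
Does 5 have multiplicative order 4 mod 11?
Powers of 5 mod 11: 5^1≡5, 5^2≡3, 5^3≡4, 5^4≡9, 5^5≡1. 5^4≡9≢1, so ord ≠ 4. No, the actual order is 5.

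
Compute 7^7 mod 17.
By repeated squaring (mod 17): 7^{1}≡7, 7^{2}≡15, 7^{4}≡4. Then 7^{7} = 7^{4+2+1} ≡ 4 × 15 × 7 ≡ 12 (mod 17)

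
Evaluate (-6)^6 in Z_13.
By repeated squaring (mod 13): (-6)^{1}≡7, (-6)^{2}≡10, (-6)^{4}≡9. Then (-6)^{6} = (-6)^{4+2} ≡ 9 × 10 ≡ 12 (mod 13)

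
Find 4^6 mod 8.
By repeated squaring mod 8: 4^{1}≡4, 4^{2}≡0, 4^{4}≡0. Then 4^{6} = 4^{4+2} ≡ 0 × 0 ≡ 0 mod 8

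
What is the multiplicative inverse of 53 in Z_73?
Since 73 is prime, by Fermat 53^(-1) ≡ 53^{71} ≡ 62 (mod 73). Verify: 53 × 62 = 3286 ≡ 1 (mod 73)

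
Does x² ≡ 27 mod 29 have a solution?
By Euler's criterion: 27^{14} ≡ 28 mod 29. Since this equals -1 (≡ 28), 27 is not a QR.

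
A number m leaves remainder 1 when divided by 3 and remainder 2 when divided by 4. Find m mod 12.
M = 3 × 4 = 12. M₁ = 4, y₁ ≡ 1 mod 3. M₂ = 3, y₂ ≡ 3 mod 4. m = 1×4×1 + 2×3×3 ≡ 10 mod 12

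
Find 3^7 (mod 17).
By repeated squaring (mod 17): 3^{1}≡3, 3^{2}≡9, 3^{4}≡13. Then 3^{7} = 3^{4+2+1} ≡ 13 × 9 × 3 ≡ 11 (mod 17)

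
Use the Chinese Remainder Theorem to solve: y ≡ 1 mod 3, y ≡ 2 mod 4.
M = 3 × 4 = 12. M₁ = 4, y₁ ≡ 1 mod 3. M₂ = 3, y₂ ≡ 3 mod 4. y = 1×4×1 + 2×3×3 ≡ 10 mod 12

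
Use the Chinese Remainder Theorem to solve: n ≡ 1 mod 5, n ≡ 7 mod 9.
M = 5 × 9 = 45. M₁ = 9, y₁ ≡ 4 mod 5. M₂ = 5, y₂ ≡ 2 mod 9. n = 1×9×4 + 7×5×2 ≡ 16 mod 45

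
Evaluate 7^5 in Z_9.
By repeated squaring (mod 9): 7^{1}≡7, 7^{2}≡4, 7^{4}≡7. Then 7^{5} = 7^{4+1} ≡ 7 × 7 ≡ 4 (mod 9)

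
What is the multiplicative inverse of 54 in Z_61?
Since 61 is prime, by Fermat 54^(-1) ≡ 54^{59} ≡ 26 mod 61. Verify: 54 × 26 = 1404 ≡ 1 mod 61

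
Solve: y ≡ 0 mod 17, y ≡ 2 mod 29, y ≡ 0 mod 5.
M = 17 × 29 × 5 = 2465. M₁ = 145, y₁ ≡ 2 mod 17. M₂ = 85, y₂ ≡ 14 mod 29. M₃ = 493, y₃ ≡ 2 mod 5. y = 0×145×2 + 2×85×14 + 0×493×2 ≡ 2380 mod 2465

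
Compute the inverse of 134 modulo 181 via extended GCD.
Extended GCD: 134(77) + 181(-57) = 1. So 134^(-1) ≡ 77 (mod 181). Verify: 134 × 77 = 10318 ≡ 1 (mod 181)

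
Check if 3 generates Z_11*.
3^{5} ≡ 1 mod 11 and 5 < 10, so ord_11(3) = 5 ≠ 10 and 3 is not a primitive root.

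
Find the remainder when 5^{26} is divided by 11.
By Fermat: 5^{10} ≡ 1 (mod 11). 26 = 2×10 + 6. So 5^{26} ≡ 5^{6} ≡ 5 (mod 11)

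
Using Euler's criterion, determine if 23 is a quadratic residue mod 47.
By Euler's criterion: 23^{23} ≡ 46 mod 47. Since this equals -1 (≡ 46), 23 is not a QR.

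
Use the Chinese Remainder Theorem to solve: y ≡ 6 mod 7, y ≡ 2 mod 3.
M = 7 × 3 = 21. M₁ = 3, y₁ ≡ 5 mod 7. M₂ = 7, y₂ ≡ 1 mod 3. y = 6×3×5 + 2×7×1 ≡ 20 mod 21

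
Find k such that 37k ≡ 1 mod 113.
Since 113 is prime, by Fermat 37^(-1) ≡ 37^{111} ≡ 55 mod 113. Verify: 37 × 55 = 2035 ≡ 1 mod 113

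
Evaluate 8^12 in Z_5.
Using Fermat: 8^{4} ≡ 1 mod 5. 12 ≡ 0 mod 4. So 8^{12} ≡ 8^{0} ≡ 1 mod 5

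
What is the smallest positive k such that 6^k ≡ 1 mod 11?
Powers of 6 mod 11: 6^1≡6, 6^2≡3, 6^3≡7, 6^4≡9, 6^5≡10, 6^6≡5, 6^7≡8, 6^8≡4, 6^9≡2, 6^10≡1. ord_11(6) = 10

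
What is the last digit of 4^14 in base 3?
Using Fermat: 4^{2} ≡ 1 (mod 3). 14 ≡ 0 (mod 2). So 4^{14} ≡ 4^{0} ≡ 1 (mod 3)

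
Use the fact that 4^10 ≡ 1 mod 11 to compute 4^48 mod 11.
By Fermat: 4^{10} ≡ 1 mod 11. 48 = 4×10 + 8. So 4^{48} ≡ 4^{8} ≡ 9 mod 11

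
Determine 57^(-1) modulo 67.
Since 67 is prime, by Fermat 57^(-1) ≡ 57^{65} ≡ 20 (mod 67). Verify: 57 × 20 = 1140 ≡ 1 (mod 67)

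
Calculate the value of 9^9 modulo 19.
By repeated squaring mod 19: 9^{1}≡9, 9^{2}≡5, 9^{4}≡6, 9^{8}≡17. Then 9^{9} = 9^{8+1} ≡ 17 × 9 ≡ 1 mod 19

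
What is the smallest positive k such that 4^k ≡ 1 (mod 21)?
Powers of 4 mod 21: 4^1≡4, 4^2≡16, 4^3≡1. ord_21(4) = 3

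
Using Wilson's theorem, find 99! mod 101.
(100)! = (99)! × (100) ≡ -1 (mod 101). So (99)! ≡ -1 × (100)^(-1) ≡ (-1)×(-1) = 1 (mod 101)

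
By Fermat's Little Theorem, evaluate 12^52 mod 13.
By Fermat: 12^{12} ≡ 1 (mod 13). 52 = 4×12 + 4. So 12^{52} ≡ 12^{4} ≡ 1 (mod 13)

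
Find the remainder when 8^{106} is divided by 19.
By Fermat: 8^{18} ≡ 1 mod 19. 106 = 5×18 + 16. So 8^{106} ≡ 8^{16} ≡ 11 mod 19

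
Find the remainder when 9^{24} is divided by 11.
By Fermat: 9^{10} ≡ 1 mod 11. 24 = 2×10 + 4. So 9^{24} ≡ 9^{4} ≡ 5 mod 11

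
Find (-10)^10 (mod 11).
Using Fermat: (-10)^{10} ≡ 1 (mod 11). 10 ≡ 0 (mod 10). So (-10)^{10} ≡ (-10)^{0} ≡ 1 (mod 11)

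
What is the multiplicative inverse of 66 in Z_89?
Since 89 is prime, by Fermat 66^(-1) ≡ 66^{87} ≡ 58 (mod 89). Verify: 66 × 58 = 3828 ≡ 1 (mod 89)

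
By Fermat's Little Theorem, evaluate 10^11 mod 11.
By Fermat: 10^{10} ≡ 1 mod 11. So 10^{11} = 10^{10} · 10^{1} ≡ 10^{1} ≡ 10 mod 11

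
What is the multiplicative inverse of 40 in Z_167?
Since 167 is prime, by Fermat 40^(-1) ≡ 40^{165} ≡ 71 (mod 167). Verify: 40 × 71 = 2840 ≡ 1 (mod 167)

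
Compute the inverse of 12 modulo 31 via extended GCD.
Extended GCD: 12(13) + 31(-5) = 1. So 12^(-1) ≡ 13 mod 31. Verify: 12 × 13 = 156 ≡ 1 mod 31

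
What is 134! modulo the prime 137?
(136)! = (134)! × (135) × (136) ≡ -1 (mod 137). So (134)! ≡ -1 × [(136)(135)]^(-1) ≡ 68 (mod 137)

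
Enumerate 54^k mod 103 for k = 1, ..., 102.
54^1, 54^2, ..., 54^{102} mod 103: [54, 32, 80, 97, 88, 14, 35, 36, 90, 19, 99, 93, 78, 92, 24, 60, 47, 66, 62, 52, 27, 16, 40, 100, 44, 7, 69, 18, 45, 61, 101, 98, 39, 46, 12, 30, 75, 33, 31, 26, 65, 8, 20, 50, 22, 55, 86, 9, 74, 82, 102, 49, 71, 23, 6, 15, 89, 68, 67, 13, 84, 4, 10, 25, 11, 79, 43, 56, 37, 41, 51, 76, 87, 63, 3, 59, 96, 34, 85, 58, 42, 2, 5, 64, 57, 91, 73, 28, 70, 72, 77, 38, 95, 83, 53, 81, 48, 17, 94, 29, 21, 1]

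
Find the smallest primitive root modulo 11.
g = 2. For each prime q|10: 2^{5}≡10, 2^{2}≡4, none ≡ 1, so ord_11(2) = 10 and 2 is a primitive root.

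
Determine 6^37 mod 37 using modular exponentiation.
Using Fermat: 6^{36} ≡ 1 (mod 37). 37 ≡ 1 (mod 36). So 6^{37} ≡ 6^{1} ≡ 6 (mod 37)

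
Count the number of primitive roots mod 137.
There are φ(137-1) = φ(136) = 64 primitive roots modulo 137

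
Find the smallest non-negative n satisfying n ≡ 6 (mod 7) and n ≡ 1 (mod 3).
M = 7 × 3 = 21. M₁ = 3, y₁ ≡ 5 (mod 7). M₂ = 7, y₂ ≡ 1 (mod 3). n = 6×3×5 + 1×7×1 ≡ 13 (mod 21)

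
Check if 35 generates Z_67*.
35^{33} ≡ 1 mod 67 and 33 < 66, so ord_67(35) = 33 ≠ 66 and 35 is not a primitive root.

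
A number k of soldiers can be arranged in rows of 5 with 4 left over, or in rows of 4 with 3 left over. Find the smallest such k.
M = 5 × 4 = 20. M₁ = 4, y₁ ≡ 4 mod 5. M₂ = 5, y₂ ≡ 1 mod 4. k = 4×4×4 + 3×5×1 ≡ 19 mod 20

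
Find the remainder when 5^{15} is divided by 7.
By Fermat: 5^{6} ≡ 1 (mod 7). 15 = 2×6 + 3. So 5^{15} ≡ 5^{3} ≡ 6 (mod 7)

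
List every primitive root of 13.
There are φ(12) = 4 primitive roots mod 13: {2, 6, 7, 11}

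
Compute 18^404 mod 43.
Using Fermat: 18^{42} ≡ 1 (mod 43). 404 ≡ 26 (mod 42). So 18^{404} ≡ 18^{26} ≡ 24 (mod 43)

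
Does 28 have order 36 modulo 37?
28^{18} ≡ 1 (mod 37) and 18 < 36, so ord_37(28) = 18 ≠ 36 and 28 is not a primitive root.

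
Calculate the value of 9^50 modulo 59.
By repeated squaring mod 59: 9^{1}≡9, 9^{2}≡22, 9^{4}≡12, 9^{8}≡26, 9^{16}≡27, 9^{32}≡21. Then 9^{50} = 9^{32+16+2} ≡ 21 × 27 × 22 ≡ 25 mod 59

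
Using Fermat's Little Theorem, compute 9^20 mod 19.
By Fermat: 9^{18} ≡ 1 (mod 19). So 9^{20} = 9^{18} · 9^{2} ≡ 9^{2} ≡ 5 (mod 19)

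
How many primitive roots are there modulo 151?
A prime p has φ(p-1) primitive roots; here φ(150) = 40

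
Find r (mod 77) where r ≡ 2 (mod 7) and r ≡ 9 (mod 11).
M = 7 × 11 = 77. M₁ = 11, y₁ ≡ 2 (mod 7). M₂ = 7, y₂ ≡ 8 (mod 11). r = 2×11×2 + 9×7×8 ≡ 9 (mod 77)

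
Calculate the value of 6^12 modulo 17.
By repeated squaring (mod 17): 6^{1}≡6, 6^{2}≡2, 6^{4}≡4, 6^{8}≡16. Then 6^{12} = 6^{8+4} ≡ 16 × 4 ≡ 13 (mod 17)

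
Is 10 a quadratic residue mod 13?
By Euler's criterion: 10^{6} ≡ 1 mod 13. Since this equals 1, 10 is a QR.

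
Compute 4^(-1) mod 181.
Since 181 is prime, by Fermat 4^(-1) ≡ 4^{179} ≡ 136 mod 181. Verify: 4 × 136 = 544 ≡ 1 mod 181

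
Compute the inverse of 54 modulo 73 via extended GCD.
Extended GCD: 54(23) + 73(-17) = 1. So 54^(-1) ≡ 23 mod 73. Verify: 54 × 23 = 1242 ≡ 1 mod 73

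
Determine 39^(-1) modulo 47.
Since 47 is prime, by Fermat 39^(-1) ≡ 39^{45} ≡ 41 (mod 47). Verify: 39 × 41 = 1599 ≡ 1 (mod 47)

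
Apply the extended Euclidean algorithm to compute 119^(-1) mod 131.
Extended GCD: 119(-11) + 131(10) = 1. So 119^(-1) ≡ -11 ≡ 120 (mod 131). Verify: 119 × 120 = 14280 ≡ 1 (mod 131)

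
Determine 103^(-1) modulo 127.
Since 127 is prime, by Fermat 103^(-1) ≡ 103^{125} ≡ 37 mod 127. Verify: 103 × 37 = 3811 ≡ 1 mod 127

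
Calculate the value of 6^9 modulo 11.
By repeated squaring mod 11: 6^{1}≡6, 6^{2}≡3, 6^{4}≡9, 6^{8}≡4. Then 6^{9} = 6^{8+1} ≡ 4 × 6 ≡ 2 mod 11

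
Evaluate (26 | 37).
(26/37) = 26^{18} mod 37 = 1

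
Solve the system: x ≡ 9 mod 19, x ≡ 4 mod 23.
M = 19 × 23 = 437. M₁ = 23, y₁ ≡ 5 mod 19. M₂ = 19, y₂ ≡ 17 mod 23. x = 9×23×5 + 4×19×17 ≡ 142 mod 437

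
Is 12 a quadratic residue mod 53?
By Euler's criterion: 12^{26} ≡ 52 (mod 53). Since this equals -1 (≡ 52), 12 is not a QR.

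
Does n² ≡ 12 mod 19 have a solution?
By Euler's criterion: 12^{9} ≡ 18 mod 19. Since this equals -1 (≡ 18), 12 is not a QR.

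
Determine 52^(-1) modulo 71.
Since 71 is prime, by Fermat 52^(-1) ≡ 52^{69} ≡ 56 (mod 71). Verify: 52 × 56 = 2912 ≡ 1 (mod 71)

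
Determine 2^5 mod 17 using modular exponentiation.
By repeated squaring mod 17: 2^{1}≡2, 2^{2}≡4, 2^{4}≡16. Then 2^{5} = 2^{4+1} ≡ 16 × 2 ≡ 15 mod 17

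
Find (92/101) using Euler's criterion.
(92/101) = 92^{50} mod 101 = 1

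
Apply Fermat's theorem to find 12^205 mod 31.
By Fermat: 12^{30} ≡ 1 mod 31. 205 ≡ 25 mod 30. So 12^{205} ≡ 12^{25} ≡ 6 mod 31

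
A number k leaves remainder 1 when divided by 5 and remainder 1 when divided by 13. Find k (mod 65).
M = 5 × 13 = 65. M₁ = 13, y₁ ≡ 2 (mod 5). M₂ = 5, y₂ ≡ 8 (mod 13). k = 1×13×2 + 1×5×8 ≡ 1 (mod 65)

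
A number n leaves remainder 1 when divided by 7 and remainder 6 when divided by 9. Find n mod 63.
M = 7 × 9 = 63. M₁ = 9, y₁ ≡ 4 mod 7. M₂ = 7, y₂ ≡ 4 mod 9. n = 1×9×4 + 6×7×4 ≡ 15 mod 63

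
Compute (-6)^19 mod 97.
By repeated squaring (mod 97): (-6)^{1}≡91, (-6)^{2}≡36, (-6)^{4}≡35, (-6)^{8}≡61, (-6)^{16}≡35. Then (-6)^{19} = (-6)^{16+2+1} ≡ 35 × 36 × 91 ≡ 6 (mod 97)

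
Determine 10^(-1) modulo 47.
Since 47 is prime, by Fermat 10^(-1) ≡ 10^{45} ≡ 33 mod 47. Verify: 10 × 33 = 330 ≡ 1 mod 47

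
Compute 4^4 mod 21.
4^{4} = 256 ≡ 4 mod 21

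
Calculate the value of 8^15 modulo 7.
Using Fermat: 8^{6} ≡ 1 mod 7. 15 ≡ 3 mod 6. So 8^{15} ≡ 8^{3} ≡ 1 mod 7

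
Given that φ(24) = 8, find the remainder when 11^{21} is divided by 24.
By Euler: 11^{8} ≡ 1 (mod 24) since gcd(11, 24) = 1. 21 = 2×8 + 5. So 11^{21} ≡ 11^{5} ≡ 11 (mod 24)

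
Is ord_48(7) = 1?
Powers of 7 mod 48: 7^1≡7, 7^2≡1. 7^1≡7≢1, so ord ≠ 1. No, the actual order is 2.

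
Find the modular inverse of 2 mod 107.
Since 107 is prime, by Fermat 2^(-1) ≡ 2^{105} ≡ 54 (mod 107). Verify: 2 × 54 = 108 ≡ 1 (mod 107)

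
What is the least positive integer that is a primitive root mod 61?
g = 2. For each prime q|60: 2^{30}≡60, 2^{20}≡47, 2^{12}≡9, none ≡ 1, so ord_61(2) = 60 and 2 is a primitive root.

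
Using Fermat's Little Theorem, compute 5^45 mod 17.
By Fermat: 5^{16} ≡ 1 (mod 17). 45 = 2×16 + 13. So 5^{45} ≡ 5^{13} ≡ 3 (mod 17)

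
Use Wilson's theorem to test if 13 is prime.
(12)! mod 13 = 12. Since 12 ≡ -1 mod 13, 13 is prime.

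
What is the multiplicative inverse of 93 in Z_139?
Since 139 is prime, by Fermat 93^(-1) ≡ 93^{137} ≡ 3 mod 139. Verify: 93 × 3 = 279 ≡ 1 mod 139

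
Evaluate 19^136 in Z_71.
Using Fermat: 19^{70} ≡ 1 (mod 71). 136 ≡ 66 (mod 70). So 19^{136} ≡ 19^{66} ≡ 2 (mod 71)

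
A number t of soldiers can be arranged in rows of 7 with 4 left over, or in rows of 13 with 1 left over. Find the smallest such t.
M = 7 × 13 = 91. M₁ = 13, y₁ ≡ 6 mod 7. M₂ = 7, y₂ ≡ 2 mod 13. t = 4×13×6 + 1×7×2 ≡ 53 mod 91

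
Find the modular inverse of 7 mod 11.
Since 11 is prime, by Fermat 7^(-1) ≡ 7^{9} ≡ 8 mod 11. Verify: 7 × 8 = 56 ≡ 1 mod 11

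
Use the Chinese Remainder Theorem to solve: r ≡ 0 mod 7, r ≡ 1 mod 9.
M = 7 × 9 = 63. M₁ = 9, y₁ ≡ 4 mod 7. M₂ = 7, y₂ ≡ 4 mod 9. r = 0×9×4 + 1×7×4 ≡ 28 mod 63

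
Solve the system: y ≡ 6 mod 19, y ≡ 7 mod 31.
M = 19 × 31 = 589. M₁ = 31, y₁ ≡ 8 mod 19. M₂ = 19, y₂ ≡ 18 mod 31. y = 6×31×8 + 7×19×18 ≡ 348 mod 589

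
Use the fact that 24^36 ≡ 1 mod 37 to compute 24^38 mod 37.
By Fermat: 24^{36} ≡ 1 mod 37. So 24^{38} = 24^{36} · 24^{2} ≡ 24^{2} ≡ 21 mod 37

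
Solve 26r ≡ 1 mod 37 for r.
Since 37 is prime, by Fermat 26^(-1) ≡ 26^{35} ≡ 10 mod 37. Verify: 26 × 10 = 260 ≡ 1 mod 37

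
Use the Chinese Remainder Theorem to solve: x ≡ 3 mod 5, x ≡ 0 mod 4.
M = 5 × 4 = 20. M₁ = 4, y₁ ≡ 4 mod 5. M₂ = 5, y₂ ≡ 1 mod 4. x = 3×4×4 + 0×5×1 ≡ 8 mod 20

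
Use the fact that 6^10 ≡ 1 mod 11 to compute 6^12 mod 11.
By Fermat: 6^{10} ≡ 1 mod 11. So 6^{12} = 6^{10} · 6^{2} ≡ 6^{2} ≡ 3 mod 11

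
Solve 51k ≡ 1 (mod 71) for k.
Since 71 is prime, by Fermat 51^(-1) ≡ 51^{69} ≡ 39 (mod 71). Verify: 51 × 39 = 1989 ≡ 1 (mod 71)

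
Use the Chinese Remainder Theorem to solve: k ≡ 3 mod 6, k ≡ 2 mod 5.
M = 6 × 5 = 30. M₁ = 5, y₁ ≡ 5 mod 6. M₂ = 6, y₂ ≡ 1 mod 5. k = 3×5×5 + 2×6×1 ≡ 27 mod 30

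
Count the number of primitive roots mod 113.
A prime p has φ(p-1) primitive roots; here φ(112) = 48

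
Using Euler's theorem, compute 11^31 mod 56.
By Euler: 11^{24} ≡ 1 mod 56 since gcd(11, 56) = 1. 31 = 1×24 + 7. So 11^{31} ≡ 11^{7} ≡ 11 mod 56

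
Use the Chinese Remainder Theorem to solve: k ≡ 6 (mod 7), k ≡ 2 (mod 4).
M = 7 × 4 = 28. M₁ = 4, y₁ ≡ 2 (mod 7). M₂ = 7, y₂ ≡ 3 (mod 4). k = 6×4×2 + 2×7×3 ≡ 6 (mod 28)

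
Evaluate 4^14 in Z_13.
Using Fermat: 4^{12} ≡ 1 mod 13. 14 ≡ 2 mod 12. So 4^{14} ≡ 4^{2} ≡ 3 mod 13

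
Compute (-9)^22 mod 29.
By repeated squaring mod 29: (-9)^{1}≡20, (-9)^{2}≡23, (-9)^{4}≡7, (-9)^{8}≡20, (-9)^{16}≡23. Then (-9)^{22} = (-9)^{16+4+2} ≡ 23 × 7 × 23 ≡ 20 mod 29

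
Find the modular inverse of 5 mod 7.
Since 7 is prime, by Fermat 5^(-1) ≡ 5^{5} ≡ 3 (mod 7). Verify: 5 × 3 = 15 ≡ 1 (mod 7)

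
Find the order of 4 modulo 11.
Powers of 4 mod 11: 4^1≡4, 4^2≡5, 4^3≡9, 4^4≡3, 4^5≡1. ord_11(4) = 5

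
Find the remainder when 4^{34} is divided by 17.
By Fermat: 4^{16} ≡ 1 (mod 17). 34 = 2×16 + 2. So 4^{34} ≡ 4^{2} ≡ 16 (mod 17)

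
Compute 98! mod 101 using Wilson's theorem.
(100)! = (98)! × (99) × (100) ≡ -1 mod 101. So (98)! ≡ -1 × [(100)(99)]^(-1) ≡ 50 mod 101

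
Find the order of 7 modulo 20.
Powers of 7 mod 20: 7^1≡7, 7^2≡9, 7^3≡3, 7^4≡1. So the order of 7 is 4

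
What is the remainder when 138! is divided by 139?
By Wilson's theorem, (138)! ≡ -1 ≡ 138 (mod 139)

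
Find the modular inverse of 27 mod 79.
Since 79 is prime, by Fermat 27^(-1) ≡ 27^{77} ≡ 41 (mod 79). Verify: 27 × 41 = 1107 ≡ 1 (mod 79)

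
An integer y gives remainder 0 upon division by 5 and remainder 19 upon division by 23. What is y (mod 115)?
M = 5 × 23 = 115. M₁ = 23, y₁ ≡ 2 (mod 5). M₂ = 5, y₂ ≡ 14 (mod 23). y = 0×23×2 + 19×5×14 ≡ 65 (mod 115)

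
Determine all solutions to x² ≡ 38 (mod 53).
The square roots of 38 mod 53 are 12 and 41. Verify: 12² = 144 ≡ 38 (mod 53)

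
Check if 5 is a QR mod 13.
By Euler's criterion: 5^{6} ≡ 12 (mod 13). Since this equals -1 (≡ 12), 5 is not a QR.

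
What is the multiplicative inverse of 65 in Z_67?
Since 67 is prime, by Fermat 65^(-1) ≡ 65^{65} ≡ 33 mod 67. Verify: 65 × 33 = 2145 ≡ 1 mod 67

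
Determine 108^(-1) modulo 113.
Since 113 is prime, by Fermat 108^(-1) ≡ 108^{111} ≡ 45 mod 113. Verify: 108 × 45 = 4860 ≡ 1 mod 113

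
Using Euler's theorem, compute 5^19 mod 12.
By Euler: 5^{4} ≡ 1 mod 12 since gcd(5, 12) = 1. 19 = 4×4 + 3. So 5^{19} ≡ 5^{3} ≡ 5 mod 12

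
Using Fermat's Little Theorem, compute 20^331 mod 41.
By Fermat: 20^{40} ≡ 1 (mod 41). 331 ≡ 11 (mod 40). So 20^{331} ≡ 20^{11} ≡ 21 (mod 41)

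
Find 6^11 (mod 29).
By repeated squaring (mod 29): 6^{1}≡6, 6^{2}≡7, 6^{4}≡20, 6^{8}≡23. Then 6^{11} = 6^{8+2+1} ≡ 23 × 7 × 6 ≡ 9 (mod 29)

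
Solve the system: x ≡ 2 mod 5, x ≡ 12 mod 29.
M = 5 × 29 = 145. M₁ = 29, y₁ ≡ 4 mod 5. M₂ = 5, y₂ ≡ 6 mod 29. x = 2×29×4 + 12×5×6 ≡ 12 mod 145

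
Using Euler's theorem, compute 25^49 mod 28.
By Euler: 25^{12} ≡ 1 mod 28 since gcd(25, 28) = 1. 49 = 4×12 + 1. So 25^{49} ≡ 25^{1} ≡ 25 mod 28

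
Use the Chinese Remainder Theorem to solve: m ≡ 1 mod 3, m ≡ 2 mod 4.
M = 3 × 4 = 12. M₁ = 4, y₁ ≡ 1 mod 3. M₂ = 3, y₂ ≡ 3 mod 4. m = 1×4×1 + 2×3×3 ≡ 10 mod 12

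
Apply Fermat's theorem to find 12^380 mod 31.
By Fermat: 12^{30} ≡ 1 mod 31. 380 ≡ 20 mod 30. So 12^{380} ≡ 12^{20} ≡ 5 mod 31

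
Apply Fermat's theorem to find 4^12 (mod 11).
By Fermat: 4^{10} ≡ 1 (mod 11). So 4^{12} = 4^{10} · 4^{2} ≡ 4^{2} ≡ 5 (mod 11)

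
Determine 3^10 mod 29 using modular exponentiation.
By repeated squaring (mod 29): 3^{1}≡3, 3^{2}≡9, 3^{4}≡23, 3^{8}≡7. Then 3^{10} = 3^{8+2} ≡ 7 × 9 ≡ 5 (mod 29)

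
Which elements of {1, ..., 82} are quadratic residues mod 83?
Quadratic residues modulo 83: {1, 3, 4, 7, 9, 10, 11, 12, 16, 17, 21, 23, 25, 26, 27, 28, 29, 30, 31, 33, 36, 37, 38, 40, 41, 44, 48, 49, 51, 59, 61, 63, 64, 65, 68, 69, 70, 75, 77, 78, 81}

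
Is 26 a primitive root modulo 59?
26^{29} ≡ 1 mod 59 and 29 < 58, so ord_59(26) = 29 ≠ 58 and 26 is not a primitive root.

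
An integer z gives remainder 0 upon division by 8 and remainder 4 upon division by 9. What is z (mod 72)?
M = 8 × 9 = 72. M₁ = 9, y₁ ≡ 1 (mod 8). M₂ = 8, y₂ ≡ 8 (mod 9). z = 0×9×1 + 4×8×8 ≡ 40 (mod 72)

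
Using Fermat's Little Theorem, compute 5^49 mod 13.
By Fermat: 5^{12} ≡ 1 mod 13. 49 = 4×12 + 1. So 5^{49} ≡ 5^{1} ≡ 5 mod 13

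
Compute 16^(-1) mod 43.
Since 43 is prime, by Fermat 16^(-1) ≡ 16^{41} ≡ 35 mod 43. Verify: 16 × 35 = 560 ≡ 1 mod 43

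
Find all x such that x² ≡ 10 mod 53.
The square roots of 10 mod 53 are 13 and 40. Verify: 13² = 169 ≡ 10 mod 53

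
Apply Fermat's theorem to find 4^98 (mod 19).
By Fermat: 4^{18} ≡ 1 (mod 19). 98 = 5×18 + 8. So 4^{98} ≡ 4^{8} ≡ 5 (mod 19)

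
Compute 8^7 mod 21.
By repeated squaring mod 21: 8^{1}≡8, 8^{2}≡1, 8^{4}≡1. Then 8^{7} = 8^{4+2+1} ≡ 1 × 1 × 8 ≡ 8 mod 21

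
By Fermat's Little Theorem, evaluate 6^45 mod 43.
By Fermat: 6^{42} ≡ 1 (mod 43). So 6^{45} = 6^{42} · 6^{3} ≡ 6^{3} ≡ 1 (mod 43)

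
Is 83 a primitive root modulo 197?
83^{14} ≡ 1 mod 197 and 14 < 196, so ord_197(83) = 14 ≠ 196 and 83 is not a primitive root.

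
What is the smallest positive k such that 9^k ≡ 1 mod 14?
Powers of 9 mod 14: 9^1≡9, 9^2≡11, 9^3≡1. Order = 3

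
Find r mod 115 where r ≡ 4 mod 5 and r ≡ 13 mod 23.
M = 5 × 23 = 115. M₁ = 23, y₁ ≡ 2 mod 5. M₂ = 5, y₂ ≡ 14 mod 23. r = 4×23×2 + 13×5×14 ≡ 59 mod 115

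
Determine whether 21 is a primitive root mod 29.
ord_29(21) divides 28. For each prime q|28: 21^{14}≡28, 21^{4}≡7, none ≡ 1. So 21 has order 28 and is a primitive root mod 29.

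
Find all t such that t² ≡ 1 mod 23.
The square roots of 1 mod 23 are 1 and 22. Verify: 1² = 1 ≡ 1 mod 23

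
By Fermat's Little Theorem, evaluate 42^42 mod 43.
By Fermat's Little Theorem, 42^{42} ≡ 1 (mod 43) since 43 is prime and gcd(42, 43) = 1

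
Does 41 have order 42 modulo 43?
41^{7} ≡ 1 mod 43 and 7 < 42, so ord_43(41) = 7 ≠ 42 and 41 is not a primitive root.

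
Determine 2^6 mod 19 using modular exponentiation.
By repeated squaring (mod 19): 2^{1}≡2, 2^{2}≡4, 2^{4}≡16. Then 2^{6} = 2^{4+2} ≡ 16 × 4 ≡ 7 (mod 19)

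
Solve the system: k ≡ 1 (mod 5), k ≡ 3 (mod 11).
M = 5 × 11 = 55. M₁ = 11, y₁ ≡ 1 (mod 5). M₂ = 5, y₂ ≡ 9 (mod 11). k = 1×11×1 + 3×5×9 ≡ 36 (mod 55)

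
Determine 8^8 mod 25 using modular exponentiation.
By repeated squaring mod 25: 8^{1}≡8, 8^{2}≡14, 8^{4}≡21, 8^{8}≡16. So 8^{8} ≡ 16 mod 25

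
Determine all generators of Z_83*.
There are φ(82) = 40 primitive roots mod 83: {2, 5, 6, 8, 13, 14, 15, 18, 19, 20, 22, 24, 32, 34, 35, 39, 42, 43, 45, 46, 47, 50, 52, 53, 54, 55, 56, 57, 58, 60, 62, 66, 67, 71, 72, 73, 74, 76, 79, 80}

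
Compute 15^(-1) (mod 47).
Since 47 is prime, by Fermat 15^(-1) ≡ 15^{45} ≡ 22 (mod 47). Verify: 15 × 22 = 330 ≡ 1 (mod 47)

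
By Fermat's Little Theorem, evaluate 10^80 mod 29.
By Fermat: 10^{28} ≡ 1 mod 29. 80 = 2×28 + 24. So 10^{80} ≡ 10^{24} ≡ 23 mod 29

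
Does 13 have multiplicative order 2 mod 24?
Powers of 13 mod 24: 13^1≡13, 13^2≡1. First k with 13^k≡1 is k=2. Yes, ord_24(13) = 2.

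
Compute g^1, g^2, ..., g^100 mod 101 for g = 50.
50^1, 50^2, ..., 50^{100} mod 101: [50, 76, 63, 19, 41, 30, 86, 58, 72, 65, 18, 92, 55, 23, 39, 31, 35, 33, 34, 84, 59, 21, 40, 81, 10, 96, 53, 24, 89, 6, 98, 52, 75, 13, 44, 79, 11, 45, 28, 87, 7, 47, 27, 37, 32, 85, 8, 97, 2, 100, 51, 25, 38, 82, 60, 71, 15, 43, 29, 36, 83, 9, 46, 78, 62, 70, 66, 68, 67, 17, 42, 80, 61, 20, 91, 5, 48, 77, 12, 95, 3, 49, 26, 88, 57, 22, 90, 56, 73, 14, 94, 54, 74, 64, 69, 16, 93, 4, 99, 1]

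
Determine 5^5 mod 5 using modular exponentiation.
By repeated squaring mod 5: 5^{1}≡0, 5^{2}≡0, 5^{4}≡0. Then 5^{5} = 5^{4+1} ≡ 0 × 0 ≡ 0 mod 5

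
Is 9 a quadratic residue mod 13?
By Euler's criterion: 9^{6} ≡ 1 (mod 13). Since this equals 1, 9 is a QR.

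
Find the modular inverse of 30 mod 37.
Since 37 is prime, by Fermat 30^(-1) ≡ 30^{35} ≡ 21 (mod 37). Verify: 30 × 21 = 630 ≡ 1 (mod 37)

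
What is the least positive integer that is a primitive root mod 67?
g = 2. Powers: [2, 4, 8, 16, 32, 64, 61, 55, 43, ...] generates all 66 non-zero residues.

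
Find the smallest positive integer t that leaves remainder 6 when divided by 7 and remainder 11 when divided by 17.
M = 7 × 17 = 119. M₁ = 17, y₁ ≡ 5 (mod 7). M₂ = 7, y₂ ≡ 5 (mod 17). t = 6×17×5 + 11×7×5 ≡ 62 (mod 119)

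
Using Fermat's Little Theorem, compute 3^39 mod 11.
By Fermat: 3^{10} ≡ 1 mod 11. 39 = 3×10 + 9. So 3^{39} ≡ 3^{9} ≡ 4 mod 11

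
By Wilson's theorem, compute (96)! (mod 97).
By Wilson's theorem, (96)! ≡ -1 ≡ 96 (mod 97)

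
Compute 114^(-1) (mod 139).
Since 139 is prime, by Fermat 114^(-1) ≡ 114^{137} ≡ 50 (mod 139). Verify: 114 × 50 = 5700 ≡ 1 (mod 139)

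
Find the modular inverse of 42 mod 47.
Since 47 is prime, by Fermat 42^(-1) ≡ 42^{45} ≡ 28 (mod 47). Verify: 42 × 28 = 1176 ≡ 1 (mod 47)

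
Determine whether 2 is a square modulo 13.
By Euler's criterion: 2^{6} ≡ 12 mod 13. Since this equals -1 (≡ 12), 2 is not a QR.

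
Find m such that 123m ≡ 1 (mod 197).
Since 197 is prime, by Fermat 123^(-1) ≡ 123^{195} ≡ 189 (mod 197). Verify: 123 × 189 = 23247 ≡ 1 (mod 197)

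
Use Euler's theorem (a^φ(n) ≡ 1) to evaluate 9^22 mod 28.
By Euler: 9^{12} ≡ 1 mod 28 since gcd(9, 28) = 1. 22 = 1×12 + 10. So 9^{22} ≡ 9^{10} ≡ 9 mod 28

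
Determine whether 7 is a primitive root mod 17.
ord_17(7) divides 16. For each prime q|16: 7^{8}≡16, none ≡ 1. So 7 has order 16 and is a primitive root mod 17.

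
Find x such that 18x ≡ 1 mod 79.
Since 79 is prime, by Fermat 18^(-1) ≡ 18^{77} ≡ 22 mod 79. Verify: 18 × 22 = 396 ≡ 1 mod 79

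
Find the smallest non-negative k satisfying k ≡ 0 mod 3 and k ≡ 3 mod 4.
M = 3 × 4 = 12. M₁ = 4, y₁ ≡ 1 mod 3. M₂ = 3, y₂ ≡ 3 mod 4. k = 0×4×1 + 3×3×3 ≡ 3 mod 12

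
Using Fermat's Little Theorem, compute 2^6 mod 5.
By Fermat: 2^{4} ≡ 1 (mod 5). So 2^{6} = 2^{4} · 2^{2} ≡ 2^{2} ≡ 4 (mod 5)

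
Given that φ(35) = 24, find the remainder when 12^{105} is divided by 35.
By Euler: 12^{24} ≡ 1 mod 35 since gcd(12, 35) = 1. 105 = 4×24 + 9. So 12^{105} ≡ 12^{9} ≡ 27 mod 35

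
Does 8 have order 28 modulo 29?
ord_29(8) divides 28. For each prime q|28: 8^{14}≡28, 8^{4}≡7, none ≡ 1. So 8 has order 28 and is a primitive root mod 29.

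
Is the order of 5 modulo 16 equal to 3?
Powers of 5 mod 16: 5^1≡5, 5^2≡9, 5^3≡13, 5^4≡1. 5^3≡13≢1, so ord ≠ 3. No, the actual order is 4.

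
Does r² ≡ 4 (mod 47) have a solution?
By Euler's criterion: 4^{23} ≡ 1 (mod 47). Since this equals 1, 4 is a QR.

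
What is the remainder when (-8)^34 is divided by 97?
By repeated squaring mod 97: (-8)^{1}≡89, (-8)^{2}≡64, (-8)^{4}≡22, (-8)^{8}≡96, (-8)^{16}≡1, (-8)^{32}≡1. Then (-8)^{34} = (-8)^{32+2} ≡ 1 × 64 ≡ 64 mod 97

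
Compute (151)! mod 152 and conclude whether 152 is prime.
(151)! mod 152 = 0. Since 0 ≢ -1 (mod 152), 152 is not prime.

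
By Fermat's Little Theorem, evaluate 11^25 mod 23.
By Fermat: 11^{22} ≡ 1 mod 23. So 11^{25} = 11^{22} · 11^{3} ≡ 11^{3} ≡ 20 mod 23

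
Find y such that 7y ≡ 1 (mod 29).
Since 29 is prime, by Fermat 7^(-1) ≡ 7^{27} ≡ 25 (mod 29). Verify: 7 × 25 = 175 ≡ 1 (mod 29)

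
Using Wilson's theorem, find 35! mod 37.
(36)! = (35)! × (36) ≡ -1 (mod 37). So (35)! ≡ -1 × (36)^(-1) ≡ (-1)×(-1) = 1 (mod 37)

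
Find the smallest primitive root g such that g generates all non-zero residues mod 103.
g = 5. For each prime q|102: 5^{51}≡102, 5^{34}≡56, 5^{6}≡72, none ≡ 1, so ord_103(5) = 102 and 5 is a primitive root.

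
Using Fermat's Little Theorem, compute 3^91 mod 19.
By Fermat: 3^{18} ≡ 1 (mod 19). 91 = 5×18 + 1. So 3^{91} ≡ 3^{1} ≡ 3 (mod 19)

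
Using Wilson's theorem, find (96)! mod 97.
By Wilson's theorem, (96)! ≡ -1 ≡ 96 (mod 97)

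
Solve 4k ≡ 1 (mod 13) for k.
Since 13 is prime, by Fermat 4^(-1) ≡ 4^{11} ≡ 10 (mod 13). Verify: 4 × 10 = 40 ≡ 1 (mod 13)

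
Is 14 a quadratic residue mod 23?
By Euler's criterion: 14^{11} ≡ 22 (mod 23). Since this equals -1 (≡ 22), 14 is not a QR.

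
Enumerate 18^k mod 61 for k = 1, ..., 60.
18^1, 18^2, ..., 18^{60} mod 61: [18, 19, 37, 56, 32, 27, 59, 25, 23, 48, 10, 58, 7, 4, 11, 15, 26, 41, 6, 47, 53, 39, 31, 9, 40, 49, 28, 16, 44, 60, 43, 42, 24, 5, 29, 34, 2, 36, 38, 13, 51, 3, 54, 57, 50, 46, 35, 20, 55, 14, 8, 22, 30, 52, 21, 12, 33, 45, 17, 1]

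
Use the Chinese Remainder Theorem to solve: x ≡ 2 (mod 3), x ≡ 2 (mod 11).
M = 3 × 11 = 33. M₁ = 11, y₁ ≡ 2 (mod 3). M₂ = 3, y₂ ≡ 4 (mod 11). x = 2×11×2 + 2×3×4 ≡ 2 (mod 33)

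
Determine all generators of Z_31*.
There are φ(30) = 8 primitive roots mod 31: {3, 11, 12, 13, 17, 21, 22, 24}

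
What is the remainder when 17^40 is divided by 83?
By repeated squaring mod 83: 17^{1}≡17, 17^{2}≡40, 17^{4}≡23, 17^{8}≡31, 17^{16}≡48, 17^{32}≡63. Then 17^{40} = 17^{32+8} ≡ 63 × 31 ≡ 44 mod 83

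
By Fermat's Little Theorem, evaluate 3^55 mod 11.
By Fermat: 3^{10} ≡ 1 mod 11. 55 = 5×10 + 5. So 3^{55} ≡ 3^{5} ≡ 1 mod 11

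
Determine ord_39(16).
Powers of 16 mod 39: 16^1≡16, 16^2≡22, 16^3≡1. Order = 3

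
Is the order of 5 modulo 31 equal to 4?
Powers of 5 mod 31: 5^1≡5, 5^2≡25, 5^3≡1. Already 5^3≡1, so the order is 3 < 4. No, the actual order is 3.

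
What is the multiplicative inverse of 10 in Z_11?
Since 11 is prime, by Fermat 10^(-1) ≡ 10^{9} ≡ 10 mod 11. Verify: 10 × 10 = 100 ≡ 1 mod 11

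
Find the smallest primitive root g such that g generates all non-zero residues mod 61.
g = 2. Powers: [2, 4, 8, 16, 32, 3, ...] generates all 60 non-zero residues.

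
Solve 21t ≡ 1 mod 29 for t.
Since 29 is prime, by Fermat 21^(-1) ≡ 21^{27} ≡ 18 mod 29. Verify: 21 × 18 = 378 ≡ 1 mod 29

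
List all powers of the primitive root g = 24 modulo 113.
24^1, 24^2, ..., 24^{112} mod 113: [24, 11, 38, 8, 79, 88, 78, 64, 67, 26, 59, 60, 84, 95, 20, 28, 107, 82, 47, 111, 65, 91, 37, 97, 68, 50, 70, 98, 92, 61, 108, 106, 58, 36, 73, 57, 12, 62, 19, 4, 96, 44, 39, 32, 90, 13, 86, 30, 42, 104, 10, 14, 110, 41, 80, 112, 89, 102, 75, 105, 34, 25, 35, 49, 46, 87, 54, 53, 29, 18, 93, 85, 6, 31, 66, 2, 48, 22, 76, 16, 45, 63, 43, 15, 21, 52, 5, 7, 55, 77, 40, 56, 101, 51, 94, 109, 17, 69, 74, 81, 23, 100, 27, 83, 71, 9, 103, 99, 3, 72, 33, 1]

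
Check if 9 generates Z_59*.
9^{29} ≡ 1 mod 59 and 29 < 58, so ord_59(9) = 29 ≠ 58 and 9 is not a primitive root.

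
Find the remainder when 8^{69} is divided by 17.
By Fermat: 8^{16} ≡ 1 (mod 17). 69 = 4×16 + 5. So 8^{69} ≡ 8^{5} ≡ 9 (mod 17)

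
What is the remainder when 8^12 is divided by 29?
By repeated squaring mod 29: 8^{1}≡8, 8^{2}≡6, 8^{4}≡7, 8^{8}≡20. Then 8^{12} = 8^{8+4} ≡ 20 × 7 ≡ 24 mod 29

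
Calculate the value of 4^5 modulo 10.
By repeated squaring (mod 10): 4^{1}≡4, 4^{2}≡6, 4^{4}≡6. Then 4^{5} = 4^{4+1} ≡ 6 × 4 ≡ 4 (mod 10)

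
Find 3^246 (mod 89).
Using Fermat: 3^{88} ≡ 1 (mod 89). 246 ≡ 70 (mod 88). So 3^{246} ≡ 3^{70} ≡ 5 (mod 89)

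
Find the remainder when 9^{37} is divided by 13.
By Fermat: 9^{12} ≡ 1 (mod 13). 37 = 3×12 + 1. So 9^{37} ≡ 9^{1} ≡ 9 (mod 13)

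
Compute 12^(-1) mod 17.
Since 17 is prime, by Fermat 12^(-1) ≡ 12^{15} ≡ 10 mod 17. Verify: 12 × 10 = 120 ≡ 1 mod 17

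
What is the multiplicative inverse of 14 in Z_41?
Since 41 is prime, by Fermat 14^(-1) ≡ 14^{39} ≡ 3 mod 41. Verify: 14 × 3 = 42 ≡ 1 mod 41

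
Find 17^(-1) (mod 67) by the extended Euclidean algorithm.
Extended GCD: 17(4) + 67(-1) = 1. So 17^(-1) ≡ 4 (mod 67). Verify: 17 × 4 = 68 ≡ 1 (mod 67)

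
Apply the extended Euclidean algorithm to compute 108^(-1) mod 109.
Extended GCD: 108(-1) + 109(1) = 1. So 108^(-1) ≡ -1 ≡ 108 (mod 109). Verify: 108 × 108 = 11664 ≡ 1 (mod 109)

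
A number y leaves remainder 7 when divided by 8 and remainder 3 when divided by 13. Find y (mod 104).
M = 8 × 13 = 104. M₁ = 13, y₁ ≡ 5 (mod 8). M₂ = 8, y₂ ≡ 5 (mod 13). y = 7×13×5 + 3×8×5 ≡ 55 (mod 104)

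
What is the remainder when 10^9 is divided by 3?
Using Fermat: 10^{2} ≡ 1 (mod 3). 9 ≡ 1 (mod 2). So 10^{9} ≡ 10^{1} ≡ 1 (mod 3)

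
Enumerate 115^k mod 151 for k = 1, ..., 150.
115^1, 115^2, ..., 115^{150} mod 151: [115, 88, 3, 43, 113, 9, 129, 37, 27, 85, 111, 81, 104, 31, 92, 10, 93, 125, 30, 128, 73, 90, 82, 68, 119, 95, 53, 55, 134, 8, 14, 100, 24, 42, 149, 72, 126, 145, 65, 76, 133, 44, 77, 97, 132, 80, 140, 94, 89, 118, 131, 116, 52, 91, 46, 5, 122, 138, 15, 64, 112, 45, 41, 34, 135, 123, 102, 103, 67, 4, 7, 50, 12, 21, 150, 36, 63, 148, 108, 38, 142, 22, 114, 124, 66, 40, 70, 47, 120, 59, 141, 58, 26, 121, 23, 78, 61, 69, 83, 32, 56, 98, 96, 17, 143, 137, 51, 127, 109, 2, 79, 25, 6, 86, 75, 18, 107, 74, 54, 19, 71, 11, 57, 62, 33, 20, 35, 99, 60, 105, 146, 29, 13, 136, 87, 39, 106, 110, 117, 16, 28, 49, 48, 84, 147, 144, 101, 139, 130, 1]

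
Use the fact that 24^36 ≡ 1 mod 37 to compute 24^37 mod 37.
By Fermat: 24^{36} ≡ 1 mod 37. So 24^{37} = 24^{36} · 24^{1} ≡ 24^{1} ≡ 24 mod 37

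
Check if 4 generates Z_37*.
4^{18} ≡ 1 mod 37 and 18 < 36, so ord_37(4) = 18 ≠ 36 and 4 is not a primitive root.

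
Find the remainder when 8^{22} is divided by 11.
By Fermat: 8^{10} ≡ 1 (mod 11). 22 = 2×10 + 2. So 8^{22} ≡ 8^{2} ≡ 9 (mod 11)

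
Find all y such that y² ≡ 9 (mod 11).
The square roots of 9 mod 11 are 3 and 8. Verify: 3² = 9 ≡ 9 (mod 11)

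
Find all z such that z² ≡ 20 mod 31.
The square roots of 20 mod 31 are 19 and 12. Verify: 19² = 361 ≡ 20 mod 31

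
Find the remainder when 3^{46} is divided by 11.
By Fermat: 3^{10} ≡ 1 (mod 11). 46 = 4×10 + 6. So 3^{46} ≡ 3^{6} ≡ 3 (mod 11)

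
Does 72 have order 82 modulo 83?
ord_83(72) divides 82. For each prime q|82: 72^{41}≡82, 72^{2}≡38, none ≡ 1. So 72 has order 82 and is a primitive root mod 83.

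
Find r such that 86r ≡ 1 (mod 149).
Since 149 is prime, by Fermat 86^(-1) ≡ 86^{147} ≡ 26 (mod 149). Verify: 86 × 26 = 2236 ≡ 1 (mod 149)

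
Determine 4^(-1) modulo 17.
Since 17 is prime, by Fermat 4^(-1) ≡ 4^{15} ≡ 13 mod 17. Verify: 4 × 13 = 52 ≡ 1 mod 17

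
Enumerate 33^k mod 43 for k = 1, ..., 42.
33^1, 33^2, ..., 33^{42} mod 43: [33, 14, 32, 24, 18, 35, 37, 17, 2, 23, 28, 21, 5, 36, 27, 31, 34, 4, 3, 13, 42, 10, 29, 11, 19, 25, 8, 6, 26, 41, 20, 15, 22, 38, 7, 16, 12, 9, 39, 40, 30, 1]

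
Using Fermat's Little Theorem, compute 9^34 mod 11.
By Fermat: 9^{10} ≡ 1 (mod 11). 34 = 3×10 + 4. So 9^{34} ≡ 9^{4} ≡ 5 (mod 11)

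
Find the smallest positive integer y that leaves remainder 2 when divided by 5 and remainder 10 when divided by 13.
M = 5 × 13 = 65. M₁ = 13, y₁ ≡ 2 mod 5. M₂ = 5, y₂ ≡ 8 mod 13. y = 2×13×2 + 10×5×8 ≡ 62 mod 65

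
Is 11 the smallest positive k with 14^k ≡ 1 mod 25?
Powers of 14 mod 25: 14^1≡14, 14^2≡21, 14^3≡19, 14^4≡16, 14^5≡24, 14^6≡11, 14^7≡4, 14^8≡6, 14^9≡9, 14^10≡1. Already 14^10≡1, so the order is 10 < 11. No, the actual order is 10.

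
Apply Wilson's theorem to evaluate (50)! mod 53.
(52)! = (50)! × (51) × (52) ≡ -1 mod 53. So (50)! ≡ -1 × [(52)(51)]^(-1) ≡ 26 mod 53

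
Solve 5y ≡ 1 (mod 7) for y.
Since 7 is prime, by Fermat 5^(-1) ≡ 5^{5} ≡ 3 (mod 7). Verify: 5 × 3 = 15 ≡ 1 (mod 7)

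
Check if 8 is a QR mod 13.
By Euler's criterion: 8^{6} ≡ 12 mod 13. Since this equals -1 (≡ 12), 8 is not a QR.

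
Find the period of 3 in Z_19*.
Powers of 3 mod 19: 3^1≡3, 3^2≡9, 3^3≡8, 3^4≡5, 3^5≡15, 3^6≡7, 3^7≡2, 3^8≡6, 3^9≡18, 3^10≡16, 3^11≡10, 3^12≡11, 3^13≡14, 3^14≡4, 3^15≡12, 3^16≡17, 3^17≡13, 3^18≡1. ord_19(3) = 18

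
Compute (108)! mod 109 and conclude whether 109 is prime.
(108)! mod 109 = 108. Since 108 ≡ -1 (mod 109), 109 is prime.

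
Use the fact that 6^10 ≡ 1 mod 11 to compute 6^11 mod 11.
By Fermat: 6^{10} ≡ 1 mod 11. So 6^{11} = 6^{10} · 6^{1} ≡ 6^{1} ≡ 6 mod 11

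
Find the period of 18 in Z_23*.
Powers of 18 mod 23: 18^1≡18, 18^2≡2, 18^3≡13, 18^4≡4, 18^5≡3, 18^6≡8, 18^7≡6, 18^8≡16, 18^9≡12, 18^10≡9, 18^11≡1. ord_23(18) = 11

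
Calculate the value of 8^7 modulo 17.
By repeated squaring mod 17: 8^{1}≡8, 8^{2}≡13, 8^{4}≡16. Then 8^{7} = 8^{4+2+1} ≡ 16 × 13 × 8 ≡ 15 mod 17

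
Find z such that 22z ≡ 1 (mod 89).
Since 89 is prime, by Fermat 22^(-1) ≡ 22^{87} ≡ 85 (mod 89). Verify: 22 × 85 = 1870 ≡ 1 (mod 89)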